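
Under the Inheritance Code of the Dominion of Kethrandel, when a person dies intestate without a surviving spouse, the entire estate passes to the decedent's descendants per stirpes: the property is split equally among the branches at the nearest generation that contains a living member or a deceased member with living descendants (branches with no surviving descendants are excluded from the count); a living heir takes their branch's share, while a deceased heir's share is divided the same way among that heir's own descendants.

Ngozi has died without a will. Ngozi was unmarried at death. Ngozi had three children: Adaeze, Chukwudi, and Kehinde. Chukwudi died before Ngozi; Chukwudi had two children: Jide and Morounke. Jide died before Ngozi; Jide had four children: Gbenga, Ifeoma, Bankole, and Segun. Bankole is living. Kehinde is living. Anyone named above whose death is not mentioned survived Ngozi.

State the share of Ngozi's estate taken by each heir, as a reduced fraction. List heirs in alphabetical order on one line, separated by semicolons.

There is no surviving spouse, so the entire estate passes to Ngozi's descendants per stirpes.
The estate is divided into 3 equal shares of 1/3 among Adaeze, Chukwudi, Kehinde.
Adaeze is living and takes 1/3.
Chukwudi predeceased; the 1/3 allotted to Chukwudi's branch passes to Chukwudi's issue by representation.
The 1/3 is divided into 2 equal shares of 1/6 among Jide, Morounke.
Jide predeceased; the 1/6 allotted to Jide's branch passes to Jide's issue by representation.
The 1/6 is divided into 4 equal shares of 1/24 among Gbenga, Ifeoma, Bankole, Segun.
Gbenga is living and takes 1/24.
Ifeoma is living and takes 1/24.
Bankole is living and takes 1/24.
Segun is living and takes 1/24.
Morounke is living and takes 1/6.
Kehinde is living and takes 1/3.

Adaeze 1/3; Bankole 1/24; Gbenga 1/24; Ifeoma 1/24; Kehinde 1/3; Morounke 1/6; Segun 1/24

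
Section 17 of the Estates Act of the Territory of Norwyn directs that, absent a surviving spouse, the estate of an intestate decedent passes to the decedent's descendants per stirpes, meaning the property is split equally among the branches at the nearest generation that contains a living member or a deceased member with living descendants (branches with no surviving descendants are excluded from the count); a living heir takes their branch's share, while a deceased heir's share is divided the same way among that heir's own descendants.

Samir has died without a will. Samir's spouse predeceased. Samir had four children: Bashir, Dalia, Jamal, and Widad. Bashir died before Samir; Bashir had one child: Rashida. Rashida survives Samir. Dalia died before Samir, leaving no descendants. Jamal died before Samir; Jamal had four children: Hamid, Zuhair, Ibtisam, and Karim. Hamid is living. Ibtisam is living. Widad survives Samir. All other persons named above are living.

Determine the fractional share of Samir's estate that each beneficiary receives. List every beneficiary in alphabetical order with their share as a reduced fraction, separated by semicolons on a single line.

There is no surviving spouse, so the entire estate passes to Samir's descendants per stirpes.
Dalia left no surviving issue, so that branch lapses and is disregarded.
The estate is divided into 3 equal shares of 1/3 among Bashir, Jamal, Widad.
Bashir predeceased; the 1/3 allotted to Bashir's branch passes to Bashir's issue by representation.
Rashida is the sole taker at this level and receives the full 1/3.
Jamal predeceased; the 1/3 allotted to Jamal's branch passes to Jamal's issue by representation.
The 1/3 is divided into 4 equal shares of 1/12 among Hamid, Zuhair, Ibtisam, Karim.
Hamid is living and takes 1/12.
Zuhair is living and takes 1/12.
Ibtisam is living and takes 1/12.
Karim is living and takes 1/12.
Widad is living and takes 1/3.

Hamid 1/12; Ibtisam 1/12; Karim 1/12; Rashida 1/3; Widad 1/3; Zuhair 1/12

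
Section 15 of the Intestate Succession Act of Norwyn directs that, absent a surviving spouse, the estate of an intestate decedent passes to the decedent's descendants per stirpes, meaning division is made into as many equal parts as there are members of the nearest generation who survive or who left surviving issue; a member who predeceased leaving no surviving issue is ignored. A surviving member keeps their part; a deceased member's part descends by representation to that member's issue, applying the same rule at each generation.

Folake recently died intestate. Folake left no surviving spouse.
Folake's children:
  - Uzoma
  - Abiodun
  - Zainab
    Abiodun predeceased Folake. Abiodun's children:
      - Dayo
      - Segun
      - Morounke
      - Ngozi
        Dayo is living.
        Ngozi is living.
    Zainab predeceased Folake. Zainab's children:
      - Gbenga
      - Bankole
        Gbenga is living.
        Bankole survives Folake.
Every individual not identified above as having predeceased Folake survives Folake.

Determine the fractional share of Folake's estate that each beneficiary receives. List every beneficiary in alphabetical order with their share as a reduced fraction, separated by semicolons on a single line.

There is no surviving spouse, so the entire estate passes to Folake's descendants per stirpes.
The estate is divided into 3 equal shares of 1/3 among Uzoma, Abiodun, Zainab.
Uzoma is living and takes 1/3.
Abiodun predeceased; the 1/3 allotted to Abiodun's branch passes to Abiodun's issue by representation.
The 1/3 is divided into 4 equal shares of 1/12 among Dayo, Segun, Morounke, Ngozi.
Dayo is living and takes 1/12.
Segun is living and takes 1/12.
Morounke is living and takes 1/12.
Ngozi is living and takes 1/12.
Zainab predeceased; the 1/3 allotted to Zainab's branch passes to Zainab's issue by representation.
The 1/3 is divided into 2 equal shares of 1/6 among Gbenga, Bankole.
Gbenga is living and takes 1/6.
Bankole is living and takes 1/6.

Bankole 1/6; Dayo 1/12; Gbenga 1/6; Morounke 1/12; Ngozi 1/12; Segun 1/12; Uzoma 1/3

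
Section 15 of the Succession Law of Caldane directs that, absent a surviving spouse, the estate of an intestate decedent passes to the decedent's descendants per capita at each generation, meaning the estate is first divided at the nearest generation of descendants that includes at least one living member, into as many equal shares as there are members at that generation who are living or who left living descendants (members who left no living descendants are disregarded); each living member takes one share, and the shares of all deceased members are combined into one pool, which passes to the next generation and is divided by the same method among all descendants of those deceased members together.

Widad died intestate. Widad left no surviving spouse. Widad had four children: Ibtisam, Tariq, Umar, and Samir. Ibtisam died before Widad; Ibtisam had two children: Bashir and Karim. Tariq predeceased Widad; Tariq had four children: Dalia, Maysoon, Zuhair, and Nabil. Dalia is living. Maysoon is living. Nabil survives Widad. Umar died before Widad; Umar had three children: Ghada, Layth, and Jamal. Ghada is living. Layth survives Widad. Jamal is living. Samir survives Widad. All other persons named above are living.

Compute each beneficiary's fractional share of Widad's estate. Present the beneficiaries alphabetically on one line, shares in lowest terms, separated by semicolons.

There is no surviving spouse, so the entire estate passes to Widad's descendants per capita at each generation.
At generation 1 (Ibtisam, Tariq, Umar, Samir) there are 4 shares of (1)/4 = 1/4 each.
Living: Samir — each takes 1/4.
Deceased: Ibtisam, Tariq, and Umar. Their combined 3/4 is pooled and carried to generation 2.
At generation 2 (Bashir, Karim, Dalia, Maysoon, Zuhair, Nabil, Ghada, Layth, Jamal) there are 9 shares of (3/4)/9 = 1/12 each.
Living: Bashir, Karim, Dalia, Maysoon, Zuhair, Nabil, Ghada, Layth, and Jamal — each takes 1/12.

Bashir 1/12; Dalia 1/12; Ghada 1/12; Jamal 1/12; Karim 1/12; Layth 1/12; Maysoon 1/12; Nabil 1/12; Samir 1/4; Zuhair 1/12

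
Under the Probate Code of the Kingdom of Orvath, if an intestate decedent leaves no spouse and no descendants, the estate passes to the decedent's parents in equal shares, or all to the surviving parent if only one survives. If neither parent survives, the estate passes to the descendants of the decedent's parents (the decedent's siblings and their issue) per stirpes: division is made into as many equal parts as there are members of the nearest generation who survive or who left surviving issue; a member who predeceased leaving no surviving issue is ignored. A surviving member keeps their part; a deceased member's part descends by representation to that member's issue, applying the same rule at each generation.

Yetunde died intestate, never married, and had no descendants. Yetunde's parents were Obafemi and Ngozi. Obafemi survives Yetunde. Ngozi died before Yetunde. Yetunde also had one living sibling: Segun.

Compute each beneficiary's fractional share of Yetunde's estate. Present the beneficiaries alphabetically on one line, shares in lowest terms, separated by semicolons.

Only one parent, Obafemi, survives, so Obafemi takes the entire estate. The siblings take nothing because a surviving parent has priority.

Obafemi 1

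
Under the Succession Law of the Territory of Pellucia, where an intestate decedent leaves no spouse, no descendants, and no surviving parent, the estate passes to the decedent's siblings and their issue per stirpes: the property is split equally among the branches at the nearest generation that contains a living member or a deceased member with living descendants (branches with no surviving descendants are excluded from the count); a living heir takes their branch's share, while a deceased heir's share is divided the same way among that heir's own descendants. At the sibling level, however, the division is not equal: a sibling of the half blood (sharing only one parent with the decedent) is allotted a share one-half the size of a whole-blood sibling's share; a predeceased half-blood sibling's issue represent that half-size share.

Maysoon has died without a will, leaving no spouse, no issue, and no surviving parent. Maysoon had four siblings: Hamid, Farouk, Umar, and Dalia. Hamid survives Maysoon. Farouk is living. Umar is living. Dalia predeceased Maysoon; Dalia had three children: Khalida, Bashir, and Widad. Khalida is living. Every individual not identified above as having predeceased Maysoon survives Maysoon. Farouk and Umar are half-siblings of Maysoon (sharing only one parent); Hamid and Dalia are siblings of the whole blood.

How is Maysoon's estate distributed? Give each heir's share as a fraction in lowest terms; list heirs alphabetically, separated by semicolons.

Bashir 1/9; Farouk 1/6; Hamid 1/3; Khalida 1/9; Umar 1/6; Widad 1/9

No spouse, descendants, or parent survives, so the estate passes to Maysoon's siblings per stirpes.
Half-blood siblings count for one-half the weight of whole-blood siblings at the initial division.
Dividing 1 in proportion to weights (total weight 3): Hamid (weight 1) → 1/3; Farouk (weight 1/2) → 1/6; Umar (weight 1/2) → 1/6; Dalia (weight 1) → 1/3.
Hamid is living and takes 1/3.
Farouk is living and takes 1/6.
Umar is living and takes 1/6.
Dalia predeceased; the 1/3 allotted to Dalia's branch passes to Dalia's issue by representation.
The 1/3 is divided into 3 equal shares of 1/9 among Khalida, Bashir, Widad.
Khalida is living and takes 1/9.
Bashir is living and takes 1/9.
Widad is living and takes 1/9.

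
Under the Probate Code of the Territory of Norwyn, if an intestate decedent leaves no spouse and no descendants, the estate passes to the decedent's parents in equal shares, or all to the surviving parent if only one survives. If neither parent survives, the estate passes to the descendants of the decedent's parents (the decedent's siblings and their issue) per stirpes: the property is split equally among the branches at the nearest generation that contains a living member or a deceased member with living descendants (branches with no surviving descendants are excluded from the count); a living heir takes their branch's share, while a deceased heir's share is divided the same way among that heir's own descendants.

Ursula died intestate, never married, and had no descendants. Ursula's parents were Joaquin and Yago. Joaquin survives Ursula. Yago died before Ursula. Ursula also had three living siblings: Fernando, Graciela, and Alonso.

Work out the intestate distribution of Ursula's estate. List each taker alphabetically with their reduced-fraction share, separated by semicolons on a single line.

Joaquin 1

Only one parent, Joaquin, survives, so Joaquin takes the entire estate. The siblings take nothing because a surviving parent has priority.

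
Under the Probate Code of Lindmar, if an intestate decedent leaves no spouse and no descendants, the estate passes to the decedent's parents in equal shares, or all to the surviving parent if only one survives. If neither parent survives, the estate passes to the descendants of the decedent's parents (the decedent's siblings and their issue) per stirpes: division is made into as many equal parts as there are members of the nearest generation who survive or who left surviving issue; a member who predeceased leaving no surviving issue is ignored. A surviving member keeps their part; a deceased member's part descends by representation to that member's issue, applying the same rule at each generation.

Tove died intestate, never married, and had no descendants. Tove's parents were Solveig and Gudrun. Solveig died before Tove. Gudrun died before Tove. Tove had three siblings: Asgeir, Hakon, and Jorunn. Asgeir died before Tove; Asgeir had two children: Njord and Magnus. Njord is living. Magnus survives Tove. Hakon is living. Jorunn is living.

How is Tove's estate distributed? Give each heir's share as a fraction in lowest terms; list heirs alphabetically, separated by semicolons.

Neither parent survives and there are no descendants, so the estate passes to Tove's siblings and their issue per stirpes.
The estate is divided into 3 equal shares of 1/3 among Asgeir, Hakon, Jorunn.
Asgeir predeceased; the 1/3 allotted to Asgeir's branch passes to Asgeir's issue by representation.
The 1/3 is divided into 2 equal shares of 1/6 among Njord, Magnus.
Njord is living and takes 1/6.
Magnus is living and takes 1/6.
Hakon is living and takes 1/3.
Jorunn is living and takes 1/3.

Hakon 1/3; Jorunn 1/3; Magnus 1/6; Njord 1/6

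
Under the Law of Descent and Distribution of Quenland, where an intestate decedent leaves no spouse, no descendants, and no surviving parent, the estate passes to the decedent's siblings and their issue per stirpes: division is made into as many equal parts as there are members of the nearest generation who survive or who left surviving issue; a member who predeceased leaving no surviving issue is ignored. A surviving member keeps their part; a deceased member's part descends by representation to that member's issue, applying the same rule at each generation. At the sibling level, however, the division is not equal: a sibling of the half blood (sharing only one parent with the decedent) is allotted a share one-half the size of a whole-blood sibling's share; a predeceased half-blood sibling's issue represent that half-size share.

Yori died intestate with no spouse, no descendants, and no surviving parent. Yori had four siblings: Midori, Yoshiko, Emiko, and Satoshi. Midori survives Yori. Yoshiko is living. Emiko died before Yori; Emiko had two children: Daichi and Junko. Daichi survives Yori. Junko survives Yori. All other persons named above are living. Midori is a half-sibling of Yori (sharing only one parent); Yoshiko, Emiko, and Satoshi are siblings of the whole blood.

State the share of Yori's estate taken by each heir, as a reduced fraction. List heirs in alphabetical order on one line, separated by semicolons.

Daichi 1/7; Junko 1/7; Midori 1/7; Satoshi 2/7; Yoshiko 2/7

No spouse, descendants, or parent survives, so the estate passes to Yori's siblings per stirpes.
Half-blood siblings count for one-half the weight of whole-blood siblings at the initial division.
Dividing 1 in proportion to weights (total weight 7/2): Midori (weight 1/2) → 1/7; Yoshiko (weight 1) → 2/7; Emiko (weight 1) → 2/7; Satoshi (weight 1) → 2/7.
Midori is living and takes 1/7.
Yoshiko is living and takes 2/7.
Emiko predeceased; the 2/7 allotted to Emiko's branch passes to Emiko's issue by representation.
The 2/7 is divided into 2 equal shares of 1/7 among Daichi, Junko.
Daichi is living and takes 1/7.
Junko is living and takes 1/7.
Satoshi is living and takes 2/7.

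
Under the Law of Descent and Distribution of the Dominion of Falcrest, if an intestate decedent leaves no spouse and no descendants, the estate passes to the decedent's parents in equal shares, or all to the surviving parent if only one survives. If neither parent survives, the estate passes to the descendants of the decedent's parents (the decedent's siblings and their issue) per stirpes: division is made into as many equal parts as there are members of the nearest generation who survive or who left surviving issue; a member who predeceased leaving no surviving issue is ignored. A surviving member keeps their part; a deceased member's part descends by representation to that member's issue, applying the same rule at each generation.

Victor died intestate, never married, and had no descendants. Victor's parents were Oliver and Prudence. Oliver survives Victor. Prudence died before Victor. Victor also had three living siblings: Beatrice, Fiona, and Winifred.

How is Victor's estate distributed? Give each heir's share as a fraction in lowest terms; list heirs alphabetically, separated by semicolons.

Oliver 1

Only one parent, Oliver, survives, so Oliver takes the entire estate. The siblings take nothing because a surviving parent has priority.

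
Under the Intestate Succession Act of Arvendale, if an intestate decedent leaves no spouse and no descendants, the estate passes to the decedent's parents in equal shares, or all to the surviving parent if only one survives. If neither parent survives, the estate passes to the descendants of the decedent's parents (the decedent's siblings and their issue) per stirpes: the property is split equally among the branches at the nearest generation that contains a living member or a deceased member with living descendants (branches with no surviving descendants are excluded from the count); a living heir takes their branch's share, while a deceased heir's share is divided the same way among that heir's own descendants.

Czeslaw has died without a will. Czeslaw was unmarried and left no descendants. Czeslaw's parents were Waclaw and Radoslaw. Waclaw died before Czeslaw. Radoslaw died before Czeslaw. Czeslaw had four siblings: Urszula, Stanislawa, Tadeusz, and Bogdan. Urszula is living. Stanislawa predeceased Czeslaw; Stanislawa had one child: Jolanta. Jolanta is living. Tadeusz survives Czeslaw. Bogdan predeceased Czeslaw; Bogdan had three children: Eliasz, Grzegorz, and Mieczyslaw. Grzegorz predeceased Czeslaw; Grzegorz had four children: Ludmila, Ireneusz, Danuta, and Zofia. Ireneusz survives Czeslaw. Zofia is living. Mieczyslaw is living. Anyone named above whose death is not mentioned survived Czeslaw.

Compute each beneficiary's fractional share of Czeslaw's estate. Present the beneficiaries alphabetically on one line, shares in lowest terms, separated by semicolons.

Danuta 1/48; Eliasz 1/12; Ireneusz 1/48; Jolanta 1/4; Ludmila 1/48; Mieczyslaw 1/12; Tadeusz 1/4; Urszula 1/4; Zofia 1/48

Neither parent survives and there are no descendants, so the estate passes to Czeslaw's siblings and their issue per stirpes.
The estate is divided into 4 equal shares of 1/4 among Urszula, Stanislawa, Tadeusz, Bogdan.
Urszula is living and takes 1/4.
Stanislawa predeceased; the 1/4 allotted to Stanislawa's branch passes to Stanislawa's issue by representation.
Jolanta is the sole taker at this level and receives the full 1/4.
Tadeusz is living and takes 1/4.
Bogdan predeceased; the 1/4 allotted to Bogdan's branch passes to Bogdan's issue by representation.
The 1/4 is divided into 3 equal shares of 1/12 among Eliasz, Grzegorz, Mieczyslaw.
Eliasz is living and takes 1/12.
Grzegorz predeceased; the 1/12 allotted to Grzegorz's branch passes to Grzegorz's issue by representation.
The 1/12 is divided into 4 equal shares of 1/48 among Ludmila, Ireneusz, Danuta, Zofia.
Ludmila is living and takes 1/48.
Ireneusz is living and takes 1/48.
Danuta is living and takes 1/48.
Zofia is living and takes 1/48.
Mieczyslaw is living and takes 1/12.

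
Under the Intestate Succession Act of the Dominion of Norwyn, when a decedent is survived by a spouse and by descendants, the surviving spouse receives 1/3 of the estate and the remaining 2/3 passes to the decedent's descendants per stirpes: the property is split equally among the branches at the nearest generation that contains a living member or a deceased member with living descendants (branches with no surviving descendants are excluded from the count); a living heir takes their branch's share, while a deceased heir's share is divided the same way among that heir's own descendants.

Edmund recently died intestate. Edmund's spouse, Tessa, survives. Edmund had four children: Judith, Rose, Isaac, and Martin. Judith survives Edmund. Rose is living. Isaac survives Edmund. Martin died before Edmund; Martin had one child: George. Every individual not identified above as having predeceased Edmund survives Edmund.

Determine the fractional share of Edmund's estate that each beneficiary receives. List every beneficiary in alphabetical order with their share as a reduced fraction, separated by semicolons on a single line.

Tessa, as surviving spouse, takes 1/3.
The remaining 2/3 passes to Edmund's descendants per stirpes.
The 2/3 is divided into 4 equal shares of 1/6 among Judith, Rose, Isaac, Martin.
Judith is living and takes 1/6.
Rose is living and takes 1/6.
Isaac is living and takes 1/6.
Martin predeceased; the 1/6 allotted to Martin's branch passes to Martin's issue by representation.
George is the sole taker at this level and receives the full 1/6.

George 1/6; Isaac 1/6; Judith 1/6; Rose 1/6; Tessa 1/3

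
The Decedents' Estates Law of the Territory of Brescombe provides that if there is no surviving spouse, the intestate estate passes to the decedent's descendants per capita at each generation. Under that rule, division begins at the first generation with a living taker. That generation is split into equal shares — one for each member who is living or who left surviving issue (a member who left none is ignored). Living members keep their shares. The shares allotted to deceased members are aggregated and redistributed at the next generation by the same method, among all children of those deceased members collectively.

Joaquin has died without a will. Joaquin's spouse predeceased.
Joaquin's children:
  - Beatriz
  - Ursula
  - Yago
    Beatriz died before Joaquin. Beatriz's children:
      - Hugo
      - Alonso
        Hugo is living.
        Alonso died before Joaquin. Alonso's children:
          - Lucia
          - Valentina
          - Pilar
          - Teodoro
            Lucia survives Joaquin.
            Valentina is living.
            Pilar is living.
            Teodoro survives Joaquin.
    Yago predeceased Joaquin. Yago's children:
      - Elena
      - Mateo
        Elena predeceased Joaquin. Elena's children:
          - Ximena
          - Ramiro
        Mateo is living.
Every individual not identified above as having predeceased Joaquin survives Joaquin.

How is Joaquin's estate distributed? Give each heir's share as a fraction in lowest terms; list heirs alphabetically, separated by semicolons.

Hugo 1/6; Lucia 1/18; Mateo 1/6; Pilar 1/18; Ramiro 1/18; Teodoro 1/18; Ursula 1/3; Valentina 1/18; Ximena 1/18

There is no surviving spouse, so the entire estate passes to Joaquin's descendants per capita at each generation.
At generation 1 (Beatriz, Ursula, Yago) there are 3 shares of (1)/3 = 1/3 each.
Living: Ursula — each takes 1/3.
Deceased: Beatriz and Yago. Their combined 2/3 is pooled and carried to generation 2.
At generation 2 (Hugo, Alonso, Elena, Mateo) there are 4 shares of (2/3)/4 = 1/6 each.
Living: Hugo and Mateo — each takes 1/6.
Deceased: Alonso and Elena. Their combined 1/3 is pooled and carried to generation 3.
At generation 3 (Lucia, Valentina, Pilar, Teodoro, Ximena, Ramiro) there are 6 shares of (1/3)/6 = 1/18 each.
Living: Lucia, Valentina, Pilar, Teodoro, Ximena, and Ramiro — each takes 1/18.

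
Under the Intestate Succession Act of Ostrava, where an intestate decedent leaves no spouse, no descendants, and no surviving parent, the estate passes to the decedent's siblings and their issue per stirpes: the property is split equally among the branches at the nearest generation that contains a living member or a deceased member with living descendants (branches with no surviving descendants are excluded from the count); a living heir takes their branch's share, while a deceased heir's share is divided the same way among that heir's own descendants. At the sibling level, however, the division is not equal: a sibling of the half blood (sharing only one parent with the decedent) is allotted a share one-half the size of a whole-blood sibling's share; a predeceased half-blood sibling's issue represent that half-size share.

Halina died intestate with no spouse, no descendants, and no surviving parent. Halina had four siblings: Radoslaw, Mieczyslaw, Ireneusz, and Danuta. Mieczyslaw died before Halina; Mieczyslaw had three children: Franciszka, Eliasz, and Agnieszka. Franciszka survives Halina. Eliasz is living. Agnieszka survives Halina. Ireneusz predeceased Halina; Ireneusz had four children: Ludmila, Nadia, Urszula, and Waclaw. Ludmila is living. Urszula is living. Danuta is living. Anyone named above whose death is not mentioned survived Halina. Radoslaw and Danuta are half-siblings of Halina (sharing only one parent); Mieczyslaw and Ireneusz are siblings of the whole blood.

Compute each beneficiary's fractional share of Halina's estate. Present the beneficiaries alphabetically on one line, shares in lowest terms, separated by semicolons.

No spouse, descendants, or parent survives, so the estate passes to Halina's siblings per stirpes.
Half-blood siblings count for one-half the weight of whole-blood siblings at the initial division.
Dividing 1 in proportion to weights (total weight 3): Radoslaw (weight 1/2) → 1/6; Mieczyslaw (weight 1) → 1/3; Ireneusz (weight 1) → 1/3; Danuta (weight 1/2) → 1/6.
Radoslaw is living and takes 1/6.
Mieczyslaw predeceased; the 1/3 allotted to Mieczyslaw's branch passes to Mieczyslaw's issue by representation.
The 1/3 is divided into 3 equal shares of 1/9 among Franciszka, Eliasz, Agnieszka.
Franciszka is living and takes 1/9.
Eliasz is living and takes 1/9.
Agnieszka is living and takes 1/9.
Ireneusz predeceased; the 1/3 allotted to Ireneusz's branch passes to Ireneusz's issue by representation.
The 1/3 is divided into 4 equal shares of 1/12 among Ludmila, Nadia, Urszula, Waclaw.
Ludmila is living and takes 1/12.
Nadia is living and takes 1/12.
Urszula is living and takes 1/12.
Waclaw is living and takes 1/12.
Danuta is living and takes 1/6.

Agnieszka 1/9; Danuta 1/6; Eliasz 1/9; Franciszka 1/9; Ludmila 1/12; Nadia 1/12; Radoslaw 1/6; Urszula 1/12; Waclaw 1/12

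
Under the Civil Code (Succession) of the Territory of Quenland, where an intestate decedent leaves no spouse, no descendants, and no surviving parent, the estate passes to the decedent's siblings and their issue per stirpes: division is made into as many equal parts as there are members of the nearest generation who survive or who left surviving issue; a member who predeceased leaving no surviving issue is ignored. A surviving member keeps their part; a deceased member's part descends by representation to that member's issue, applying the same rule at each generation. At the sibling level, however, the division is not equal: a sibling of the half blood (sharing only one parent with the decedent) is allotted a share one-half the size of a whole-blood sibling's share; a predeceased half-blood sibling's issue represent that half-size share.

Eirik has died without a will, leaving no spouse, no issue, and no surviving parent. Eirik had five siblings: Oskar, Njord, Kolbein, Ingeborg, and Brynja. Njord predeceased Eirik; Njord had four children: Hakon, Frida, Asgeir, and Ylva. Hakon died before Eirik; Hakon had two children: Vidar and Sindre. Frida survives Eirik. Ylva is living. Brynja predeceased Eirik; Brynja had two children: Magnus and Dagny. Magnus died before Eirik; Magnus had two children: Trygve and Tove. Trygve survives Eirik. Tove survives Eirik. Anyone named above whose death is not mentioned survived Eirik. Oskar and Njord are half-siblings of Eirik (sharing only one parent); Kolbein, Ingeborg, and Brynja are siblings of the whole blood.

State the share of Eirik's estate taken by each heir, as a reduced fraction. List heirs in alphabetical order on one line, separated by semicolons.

Asgeir 1/32; Dagny 1/8; Frida 1/32; Ingeborg 1/4; Kolbein 1/4; Oskar 1/8; Sindre 1/64; Tove 1/16; Trygve 1/16; Vidar 1/64; Ylva 1/32

No spouse, descendants, or parent survives, so the estate passes to Eirik's siblings per stirpes.
Half-blood siblings count for one-half the weight of whole-blood siblings at the initial division.
Dividing 1 in proportion to weights (total weight 4): Oskar (weight 1/2) → 1/8; Njord (weight 1/2) → 1/8; Kolbein (weight 1) → 1/4; Ingeborg (weight 1) → 1/4; Brynja (weight 1) → 1/4.
Oskar is living and takes 1/8.
Njord predeceased; the 1/8 allotted to Njord's branch passes to Njord's issue by representation.
The 1/8 is divided into 4 equal shares of 1/32 among Hakon, Frida, Asgeir, Ylva.
Hakon predeceased; the 1/32 allotted to Hakon's branch passes to Hakon's issue by representation.
The 1/32 is divided into 2 equal shares of 1/64 among Vidar, Sindre.
Vidar is living and takes 1/64.
Sindre is living and takes 1/64.
Frida is living and takes 1/32.
Asgeir is living and takes 1/32.
Ylva is living and takes 1/32.
Kolbein is living and takes 1/4.
Ingeborg is living and takes 1/4.
Brynja predeceased; the 1/4 allotted to Brynja's branch passes to Brynja's issue by representation.
The 1/4 is divided into 2 equal shares of 1/8 among Magnus, Dagny.
Magnus predeceased; the 1/8 allotted to Magnus's branch passes to Magnus's issue by representation.
The 1/8 is divided into 2 equal shares of 1/16 among Trygve, Tove.
Trygve is living and takes 1/16.
Tove is living and takes 1/16.
Dagny is living and takes 1/8.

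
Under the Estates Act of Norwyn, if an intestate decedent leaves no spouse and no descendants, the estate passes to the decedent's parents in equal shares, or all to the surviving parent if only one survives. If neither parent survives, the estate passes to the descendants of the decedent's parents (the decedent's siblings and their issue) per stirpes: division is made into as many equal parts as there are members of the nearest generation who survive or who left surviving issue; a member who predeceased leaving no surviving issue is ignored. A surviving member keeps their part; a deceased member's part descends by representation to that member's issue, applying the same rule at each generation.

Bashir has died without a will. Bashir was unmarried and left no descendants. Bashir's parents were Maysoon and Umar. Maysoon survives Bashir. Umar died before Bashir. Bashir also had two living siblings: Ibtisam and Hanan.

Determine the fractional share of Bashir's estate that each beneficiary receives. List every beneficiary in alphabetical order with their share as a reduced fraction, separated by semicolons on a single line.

Maysoon 1

Only one parent, Maysoon, survives, so Maysoon takes the entire estate. The siblings take nothing because a surviving parent has priority.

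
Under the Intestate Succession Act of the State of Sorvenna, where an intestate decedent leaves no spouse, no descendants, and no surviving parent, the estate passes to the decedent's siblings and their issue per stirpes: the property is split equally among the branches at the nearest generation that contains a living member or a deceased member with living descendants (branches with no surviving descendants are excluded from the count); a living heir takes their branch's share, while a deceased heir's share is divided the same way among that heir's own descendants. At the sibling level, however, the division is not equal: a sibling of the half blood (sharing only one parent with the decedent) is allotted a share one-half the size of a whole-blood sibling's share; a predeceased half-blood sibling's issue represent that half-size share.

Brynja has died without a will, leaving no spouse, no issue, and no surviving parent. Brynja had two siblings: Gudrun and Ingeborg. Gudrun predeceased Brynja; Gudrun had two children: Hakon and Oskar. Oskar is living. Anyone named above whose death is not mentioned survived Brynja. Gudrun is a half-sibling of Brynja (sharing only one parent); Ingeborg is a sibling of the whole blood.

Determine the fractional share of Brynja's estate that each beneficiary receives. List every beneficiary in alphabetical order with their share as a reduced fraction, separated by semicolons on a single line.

Hakon 1/6; Ingeborg 2/3; Oskar 1/6

No spouse, descendants, or parent survives, so the estate passes to Brynja's siblings per stirpes.
Half-blood siblings count for one-half the weight of whole-blood siblings at the initial division.
Dividing 1 in proportion to weights (total weight 3/2): Gudrun (weight 1/2) → 1/3; Ingeborg (weight 1) → 2/3.
Gudrun predeceased; the 1/3 allotted to Gudrun's branch passes to Gudrun's issue by representation.
The 1/3 is divided into 2 equal shares of 1/6 among Hakon, Oskar.
Hakon is living and takes 1/6.
Oskar is living and takes 1/6.
Ingeborg is living and takes 2/3.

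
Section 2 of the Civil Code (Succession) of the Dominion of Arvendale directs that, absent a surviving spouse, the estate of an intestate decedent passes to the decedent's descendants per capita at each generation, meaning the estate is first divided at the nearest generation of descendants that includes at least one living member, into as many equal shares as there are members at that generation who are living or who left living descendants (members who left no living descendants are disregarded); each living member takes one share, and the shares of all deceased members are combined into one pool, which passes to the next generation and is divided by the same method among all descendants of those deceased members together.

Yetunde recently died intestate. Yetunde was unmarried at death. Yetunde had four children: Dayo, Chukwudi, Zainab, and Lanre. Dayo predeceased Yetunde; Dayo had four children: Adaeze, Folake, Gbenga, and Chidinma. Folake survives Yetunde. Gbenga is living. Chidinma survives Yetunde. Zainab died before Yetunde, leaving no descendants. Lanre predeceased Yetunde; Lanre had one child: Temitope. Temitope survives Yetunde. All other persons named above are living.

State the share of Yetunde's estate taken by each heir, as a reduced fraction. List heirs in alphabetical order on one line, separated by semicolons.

Adaeze 2/15; Chidinma 2/15; Chukwudi 1/3; Folake 2/15; Gbenga 2/15; Temitope 2/15

There is no surviving spouse, so the entire estate passes to Yetunde's descendants per capita at each generation.
At generation 1 (Dayo, Chukwudi, Lanre) there are 3 shares of (1)/3 = 1/3 each.
Living: Chukwudi — each takes 1/3.
Deceased: Dayo and Lanre. Their combined 2/3 is pooled and carried to generation 2.
At generation 2 (Adaeze, Folake, Gbenga, Chidinma, Temitope) there are 5 shares of (2/3)/5 = 2/15 each.
Living: Adaeze, Folake, Gbenga, Chidinma, and Temitope — each takes 2/15.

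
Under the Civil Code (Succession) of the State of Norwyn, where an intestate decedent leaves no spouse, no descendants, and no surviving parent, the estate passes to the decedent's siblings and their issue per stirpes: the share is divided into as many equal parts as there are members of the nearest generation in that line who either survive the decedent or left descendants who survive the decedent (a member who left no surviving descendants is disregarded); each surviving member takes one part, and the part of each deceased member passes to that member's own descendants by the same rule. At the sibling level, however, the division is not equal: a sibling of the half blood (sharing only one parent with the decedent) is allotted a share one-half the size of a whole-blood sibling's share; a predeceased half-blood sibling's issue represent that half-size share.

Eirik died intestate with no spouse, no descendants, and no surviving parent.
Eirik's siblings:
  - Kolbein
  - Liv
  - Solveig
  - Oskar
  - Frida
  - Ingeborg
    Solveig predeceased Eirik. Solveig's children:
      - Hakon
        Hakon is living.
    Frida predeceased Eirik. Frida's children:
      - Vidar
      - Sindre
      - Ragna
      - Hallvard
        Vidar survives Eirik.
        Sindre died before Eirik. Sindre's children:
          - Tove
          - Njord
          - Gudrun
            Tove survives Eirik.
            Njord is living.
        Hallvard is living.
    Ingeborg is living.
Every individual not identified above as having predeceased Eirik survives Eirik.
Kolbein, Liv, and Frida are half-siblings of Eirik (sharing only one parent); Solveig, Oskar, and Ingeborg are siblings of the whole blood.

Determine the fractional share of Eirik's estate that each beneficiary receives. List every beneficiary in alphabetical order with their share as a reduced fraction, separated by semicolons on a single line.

No spouse, descendants, or parent survives, so the estate passes to Eirik's siblings per stirpes.
Half-blood siblings count for one-half the weight of whole-blood siblings at the initial division.
Dividing 1 in proportion to weights (total weight 9/2): Kolbein (weight 1/2) → 1/9; Liv (weight 1/2) → 1/9; Solveig (weight 1) → 2/9; Oskar (weight 1) → 2/9; Frida (weight 1/2) → 1/9; Ingeborg (weight 1) → 2/9.
Kolbein is living and takes 1/9.
Liv is living and takes 1/9.
Solveig predeceased; the 2/9 allotted to Solveig's branch passes to Solveig's issue by representation.
Hakon is the sole taker at this level and receives the full 2/9.
Oskar is living and takes 2/9.
Frida predeceased; the 1/9 allotted to Frida's branch passes to Frida's issue by representation.
The 1/9 is divided into 4 equal shares of 1/36 among Vidar, Sindre, Ragna, Hallvard.
Vidar is living and takes 1/36.
Sindre predeceased; the 1/36 allotted to Sindre's branch passes to Sindre's issue by representation.
The 1/36 is divided into 3 equal shares of 1/108 among Tove, Njord, Gudrun.
Tove is living and takes 1/108.
Njord is living and takes 1/108.
Gudrun is living and takes 1/108.
Ragna is living and takes 1/36.
Hallvard is living and takes 1/36.
Ingeborg is living and takes 2/9.

Gudrun 1/108; Hakon 2/9; Hallvard 1/36; Ingeborg 2/9; Kolbein 1/9; Liv 1/9; Njord 1/108; Oskar 2/9; Ragna 1/36; Tove 1/108; Vidar 1/36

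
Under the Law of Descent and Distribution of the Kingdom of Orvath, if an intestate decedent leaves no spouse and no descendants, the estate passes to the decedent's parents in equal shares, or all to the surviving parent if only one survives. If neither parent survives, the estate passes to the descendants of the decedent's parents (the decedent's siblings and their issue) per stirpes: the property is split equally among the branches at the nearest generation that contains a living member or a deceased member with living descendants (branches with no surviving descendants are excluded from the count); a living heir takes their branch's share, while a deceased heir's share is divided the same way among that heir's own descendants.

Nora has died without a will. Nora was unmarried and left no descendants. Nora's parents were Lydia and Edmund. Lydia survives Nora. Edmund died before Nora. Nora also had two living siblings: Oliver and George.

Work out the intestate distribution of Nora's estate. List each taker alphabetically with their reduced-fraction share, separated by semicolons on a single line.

Lydia 1

Only one parent, Lydia, survives, so Lydia takes the entire estate. The siblings take nothing because a surviving parent has priority.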